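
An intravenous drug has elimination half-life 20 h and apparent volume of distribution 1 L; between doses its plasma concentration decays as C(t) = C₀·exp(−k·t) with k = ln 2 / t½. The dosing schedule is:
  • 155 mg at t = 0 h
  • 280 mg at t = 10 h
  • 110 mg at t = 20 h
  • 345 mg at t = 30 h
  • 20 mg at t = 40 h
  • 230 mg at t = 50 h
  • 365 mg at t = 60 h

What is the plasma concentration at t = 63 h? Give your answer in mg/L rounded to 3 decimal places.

k = ln 2 / 20 = 0.03466 per h
Dose 1 (155 mg at t=0 h): 155·exp(−0.03466·63) = 17.462 mg/L
Dose 2 (280 mg at t=10 h): 280·exp(−0.03466·53) = 44.610 mg/L
Dose 3 (110 mg at t=20 h): 110·exp(−0.03466·43) = 24.784 mg/L
Dose 4 (345 mg at t=30 h): 345·exp(−0.03466·33) = 109.931 mg/L
Dose 5 (20 mg at t=40 h): 20·exp(−0.03466·23) = 9.013 mg/L
Dose 6 (230 mg at t=50 h): 230·exp(−0.03466·13) = 146.574 mg/L
Dose 7 (365 mg at t=60 h): 365·exp(−0.03466·3) = 328.956 mg/L
C(63) = 17.462 + 44.610 + 24.784 + 109.931 + 9.013 + 146.574 + 328.956 = 681.330 mg/L

681.330 mg/L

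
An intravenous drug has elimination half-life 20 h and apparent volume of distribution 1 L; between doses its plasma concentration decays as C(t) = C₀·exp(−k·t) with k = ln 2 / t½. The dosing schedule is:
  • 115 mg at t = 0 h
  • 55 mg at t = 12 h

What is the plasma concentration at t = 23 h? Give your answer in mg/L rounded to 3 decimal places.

89.388 mg/L

k = ln 2 / 20 = 0.03466 per h
Dose 1 (115 mg at t=0 h): 115·exp(−0.03466·23) = 51.822 mg/L
Dose 2 (55 mg at t=12 h): 55·exp(−0.03466·11) = 37.566 mg/L
C(23) = 51.822 + 37.566 = 89.388 mg/L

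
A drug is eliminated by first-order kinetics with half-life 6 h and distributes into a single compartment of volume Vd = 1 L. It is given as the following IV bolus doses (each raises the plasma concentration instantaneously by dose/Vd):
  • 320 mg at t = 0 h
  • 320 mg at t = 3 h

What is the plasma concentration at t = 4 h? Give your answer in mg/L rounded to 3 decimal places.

k = ln 2 / 6 = 0.11552 per h
Dose 1 (320 mg at t=0 h): 320·exp(−0.11552·4) = 201.587 mg/L
Dose 2 (320 mg at t=3 h): 320·exp(−0.11552·1) = 285.088 mg/L
C(4) = 201.587 + 285.088 = 486.675 mg/L

486.675 mg/L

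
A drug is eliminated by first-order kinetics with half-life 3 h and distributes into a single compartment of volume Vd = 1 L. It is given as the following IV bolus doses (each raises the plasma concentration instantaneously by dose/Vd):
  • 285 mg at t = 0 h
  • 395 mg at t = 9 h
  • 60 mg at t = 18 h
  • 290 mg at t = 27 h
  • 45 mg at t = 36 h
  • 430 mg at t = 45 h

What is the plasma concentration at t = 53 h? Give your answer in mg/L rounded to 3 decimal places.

69.355 mg/L

k = ln 2 / 3 = 0.23105 per h
Dose 1 (285 mg at t=0 h): 285·exp(−0.23105·53) = 0.001 mg/L
Dose 2 (395 mg at t=9 h): 395·exp(−0.23105·44) = 0.015 mg/L
Dose 3 (60 mg at t=18 h): 60·exp(−0.23105·35) = 0.018 mg/L
Dose 4 (290 mg at t=27 h): 290·exp(−0.23105·26) = 0.714 mg/L
Dose 5 (45 mg at t=36 h): 45·exp(−0.23105·17) = 0.886 mg/L
Dose 6 (430 mg at t=45 h): 430·exp(−0.23105·8) = 67.721 mg/L
C(53) = 0.001 + 0.015 + 0.018 + 0.714 + 0.886 + 67.721 = 69.355 mg/L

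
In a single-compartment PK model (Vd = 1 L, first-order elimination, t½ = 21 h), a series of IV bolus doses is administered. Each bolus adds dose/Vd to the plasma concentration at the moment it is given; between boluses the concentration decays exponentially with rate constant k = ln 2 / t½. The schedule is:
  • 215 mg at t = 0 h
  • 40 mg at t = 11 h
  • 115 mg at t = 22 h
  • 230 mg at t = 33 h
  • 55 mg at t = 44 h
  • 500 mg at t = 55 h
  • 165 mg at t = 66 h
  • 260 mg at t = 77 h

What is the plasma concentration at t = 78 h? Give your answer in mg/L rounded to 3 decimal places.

705.482 mg/L

k = ln 2 / 21 = 0.03301 per h
Dose 1 (215 mg at t=0 h): 215·exp(−0.03301·78) = 16.380 mg/L
Dose 2 (40 mg at t=11 h): 40·exp(−0.03301·67) = 4.382 mg/L
Dose 3 (115 mg at t=22 h): 115·exp(−0.03301·56) = 18.111 mg/L
Dose 4 (230 mg at t=33 h): 230·exp(−0.03301·45) = 52.079 mg/L
Dose 5 (55 mg at t=44 h): 55·exp(−0.03301·34) = 17.905 mg/L
Dose 6 (500 mg at t=55 h): 500·exp(−0.03301·23) = 234.029 mg/L
Dose 7 (165 mg at t=66 h): 165·exp(−0.03301·12) = 111.037 mg/L
Dose 8 (260 mg at t=77 h): 260·exp(−0.03301·1) = 251.558 mg/L
C(78) = 16.380 + 4.382 + 18.111 + 52.079 + 17.905 + 234.029 + 111.037 + 251.558 = 705.482 mg/L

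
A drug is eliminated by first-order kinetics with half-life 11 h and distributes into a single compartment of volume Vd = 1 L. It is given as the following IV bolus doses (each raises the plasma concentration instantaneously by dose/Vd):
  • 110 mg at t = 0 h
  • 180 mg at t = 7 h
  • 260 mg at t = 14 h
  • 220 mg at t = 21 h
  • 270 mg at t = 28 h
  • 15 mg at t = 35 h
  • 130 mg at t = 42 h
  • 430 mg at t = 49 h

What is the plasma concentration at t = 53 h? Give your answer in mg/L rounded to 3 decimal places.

k = ln 2 / 11 = 0.06301 per h
Dose 1 (110 mg at t=0 h): 110·exp(−0.06301·53) = 3.899 mg/L
Dose 2 (180 mg at t=7 h): 180·exp(−0.06301·46) = 9.918 mg/L
Dose 3 (260 mg at t=14 h): 260·exp(−0.06301·39) = 22.268 mg/L
Dose 4 (220 mg at t=21 h): 220·exp(−0.06301·32) = 29.289 mg/L
Dose 5 (270 mg at t=28 h): 270·exp(−0.06301·25) = 55.873 mg/L
Dose 6 (15 mg at t=35 h): 15·exp(−0.06301·18) = 4.825 mg/L
Dose 7 (130 mg at t=42 h): 130·exp(−0.06301·11) = 65.000 mg/L
Dose 8 (430 mg at t=49 h): 430·exp(−0.06301·4) = 334.197 mg/L
C(53) = 3.899 + 9.918 + 22.268 + 29.289 + 55.873 + 4.825 + 65.000 + 334.197 = 525.270 mg/L

525.270 mg/L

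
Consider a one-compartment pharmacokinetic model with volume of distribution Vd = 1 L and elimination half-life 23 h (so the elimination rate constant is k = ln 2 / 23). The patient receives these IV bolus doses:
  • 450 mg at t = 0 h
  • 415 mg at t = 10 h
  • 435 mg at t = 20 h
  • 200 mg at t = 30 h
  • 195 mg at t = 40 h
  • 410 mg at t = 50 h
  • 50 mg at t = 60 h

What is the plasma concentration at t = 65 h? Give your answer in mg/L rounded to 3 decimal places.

719.984 mg/L

k = ln 2 / 23 = 0.03014 per h
Dose 1 (450 mg at t=0 h): 450·exp(−0.03014·65) = 63.456 mg/L
Dose 2 (415 mg at t=10 h): 415·exp(−0.03014·55) = 79.103 mg/L
Dose 3 (435 mg at t=20 h): 435·exp(−0.03014·45) = 112.077 mg/L
Dose 4 (200 mg at t=30 h): 200·exp(−0.03014·35) = 69.653 mg/L
Dose 5 (195 mg at t=40 h): 195·exp(−0.03014·25) = 91.797 mg/L
Dose 6 (410 mg at t=50 h): 410·exp(−0.03014·15) = 260.892 mg/L
Dose 7 (50 mg at t=60 h): 50·exp(−0.03014·5) = 43.006 mg/L
C(65) = 63.456 + 79.103 + 112.077 + 69.653 + 91.797 + 260.892 + 43.006 = 719.984 mg/L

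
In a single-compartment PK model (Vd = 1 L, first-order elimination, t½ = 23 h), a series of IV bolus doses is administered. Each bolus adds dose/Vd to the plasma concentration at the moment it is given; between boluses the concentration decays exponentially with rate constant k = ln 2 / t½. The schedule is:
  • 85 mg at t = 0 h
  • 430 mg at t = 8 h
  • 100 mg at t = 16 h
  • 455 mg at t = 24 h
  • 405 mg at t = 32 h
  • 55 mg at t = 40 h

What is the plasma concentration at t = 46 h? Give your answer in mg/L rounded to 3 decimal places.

k = ln 2 / 23 = 0.03014 per h
Dose 1 (85 mg at t=0 h): 85·exp(−0.03014·46) = 21.250 mg/L
Dose 2 (430 mg at t=8 h): 430·exp(−0.03014·38) = 136.809 mg/L
Dose 3 (100 mg at t=16 h): 100·exp(−0.03014·30) = 40.490 mg/L
Dose 4 (455 mg at t=24 h): 455·exp(−0.03014·22) = 234.460 mg/L
Dose 5 (405 mg at t=32 h): 405·exp(−0.03014·14) = 265.595 mg/L
Dose 6 (55 mg at t=40 h): 55·exp(−0.03014·6) = 45.902 mg/L
C(46) = 21.250 + 136.809 + 40.490 + 234.460 + 265.595 + 45.902 = 744.507 mg/L

744.507 mg/L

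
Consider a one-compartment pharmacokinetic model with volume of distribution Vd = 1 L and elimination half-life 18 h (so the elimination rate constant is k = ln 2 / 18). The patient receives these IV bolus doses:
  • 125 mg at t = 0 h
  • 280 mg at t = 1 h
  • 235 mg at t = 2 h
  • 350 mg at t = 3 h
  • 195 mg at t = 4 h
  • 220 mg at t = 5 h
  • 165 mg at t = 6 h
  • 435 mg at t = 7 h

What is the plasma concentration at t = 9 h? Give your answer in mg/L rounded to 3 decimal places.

1650.615 mg/L

k = ln 2 / 18 = 0.03851 per h
Dose 1 (125 mg at t=0 h): 125·exp(−0.03851·9) = 88.388 mg/L
Dose 2 (280 mg at t=1 h): 280·exp(−0.03851·8) = 205.763 mg/L
Dose 3 (235 mg at t=2 h): 235·exp(−0.03851·7) = 179.474 mg/L
Dose 4 (350 mg at t=3 h): 350·exp(−0.03851·6) = 277.795 mg/L
Dose 5 (195 mg at t=4 h): 195·exp(−0.03851·5) = 160.848 mg/L
Dose 6 (220 mg at t=5 h): 220·exp(−0.03851·4) = 188.594 mg/L
Dose 7 (165 mg at t=6 h): 165·exp(−0.03851·3) = 146.998 mg/L
Dose 8 (435 mg at t=7 h): 435·exp(−0.03851·2) = 402.755 mg/L
C(9) = 88.388 + 205.763 + 179.474 + 277.795 + 160.848 + 188.594 + 146.998 + 402.755 = 1650.615 mg/L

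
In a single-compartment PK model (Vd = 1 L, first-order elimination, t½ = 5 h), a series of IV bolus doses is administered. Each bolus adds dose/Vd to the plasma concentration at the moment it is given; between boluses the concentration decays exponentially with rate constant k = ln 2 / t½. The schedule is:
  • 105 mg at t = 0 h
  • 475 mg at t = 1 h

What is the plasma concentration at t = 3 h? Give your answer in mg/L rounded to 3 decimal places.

k = ln 2 / 5 = 0.13863 per h
Dose 1 (105 mg at t=0 h): 105·exp(−0.13863·3) = 69.274 mg/L
Dose 2 (475 mg at t=1 h): 475·exp(−0.13863·2) = 359.983 mg/L
C(3) = 69.274 + 359.983 = 429.257 mg/L

429.257 mg/L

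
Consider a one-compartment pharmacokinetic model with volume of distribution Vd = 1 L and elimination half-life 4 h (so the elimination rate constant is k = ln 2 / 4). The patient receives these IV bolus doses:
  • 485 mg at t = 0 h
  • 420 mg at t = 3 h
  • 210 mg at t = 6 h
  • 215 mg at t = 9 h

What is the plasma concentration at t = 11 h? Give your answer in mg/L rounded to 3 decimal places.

k = ln 2 / 4 = 0.17329 per h
Dose 1 (485 mg at t=0 h): 485·exp(−0.17329·11) = 72.096 mg/L
Dose 2 (420 mg at t=3 h): 420·exp(−0.17329·8) = 105.000 mg/L
Dose 3 (210 mg at t=6 h): 210·exp(−0.17329·5) = 88.294 mg/L
Dose 4 (215 mg at t=9 h): 215·exp(−0.17329·2) = 152.028 mg/L
C(11) = 72.096 + 105.000 + 88.294 + 152.028 = 417.418 mg/L

417.418 mg/L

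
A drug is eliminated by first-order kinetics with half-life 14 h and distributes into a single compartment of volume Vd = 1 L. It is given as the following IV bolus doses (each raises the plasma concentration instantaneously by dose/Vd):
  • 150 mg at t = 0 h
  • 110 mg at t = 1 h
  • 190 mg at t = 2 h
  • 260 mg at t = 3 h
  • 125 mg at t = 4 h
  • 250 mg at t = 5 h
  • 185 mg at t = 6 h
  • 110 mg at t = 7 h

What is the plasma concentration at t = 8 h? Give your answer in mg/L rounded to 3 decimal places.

k = ln 2 / 14 = 0.04951 per h
Dose 1 (150 mg at t=0 h): 150·exp(−0.04951·8) = 100.943 mg/L
Dose 2 (110 mg at t=1 h): 110·exp(−0.04951·7) = 77.782 mg/L
Dose 3 (190 mg at t=2 h): 190·exp(−0.04951·6) = 141.169 mg/L
Dose 4 (260 mg at t=3 h): 260·exp(−0.04951·5) = 202.984 mg/L
Dose 5 (125 mg at t=4 h): 125·exp(−0.04951·4) = 102.542 mg/L
Dose 6 (250 mg at t=5 h): 250·exp(−0.04951·3) = 215.493 mg/L
Dose 7 (185 mg at t=6 h): 185·exp(−0.04951·2) = 167.559 mg/L
Dose 8 (110 mg at t=7 h): 110·exp(−0.04951·1) = 104.686 mg/L
C(8) = 100.943 + 77.782 + 141.169 + 202.984 + 102.542 + 215.493 + 167.559 + 104.686 = 1113.159 mg/L

1113.159 mg/L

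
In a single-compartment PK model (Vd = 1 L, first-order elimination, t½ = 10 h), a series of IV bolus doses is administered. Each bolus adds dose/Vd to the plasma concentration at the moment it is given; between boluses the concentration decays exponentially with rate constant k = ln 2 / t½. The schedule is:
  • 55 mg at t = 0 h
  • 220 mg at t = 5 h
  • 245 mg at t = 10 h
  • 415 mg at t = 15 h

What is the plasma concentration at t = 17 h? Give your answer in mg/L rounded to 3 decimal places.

624.782 mg/L

k = ln 2 / 10 = 0.06931 per h
Dose 1 (55 mg at t=0 h): 55·exp(−0.06931·17) = 16.928 mg/L
Dose 2 (220 mg at t=5 h): 220·exp(−0.06931·12) = 95.761 mg/L
Dose 3 (245 mg at t=10 h): 245·exp(−0.06931·7) = 150.815 mg/L
Dose 4 (415 mg at t=15 h): 415·exp(−0.06931·2) = 361.278 mg/L
C(17) = 16.928 + 95.761 + 150.815 + 361.278 = 624.782 mg/L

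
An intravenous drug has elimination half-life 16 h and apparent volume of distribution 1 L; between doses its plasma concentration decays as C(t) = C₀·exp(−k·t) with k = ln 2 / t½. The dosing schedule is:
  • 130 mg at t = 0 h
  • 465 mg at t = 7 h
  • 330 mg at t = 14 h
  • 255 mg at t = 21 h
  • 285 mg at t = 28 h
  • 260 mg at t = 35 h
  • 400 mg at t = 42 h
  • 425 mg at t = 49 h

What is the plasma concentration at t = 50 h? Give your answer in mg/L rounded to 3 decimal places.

k = ln 2 / 16 = 0.04332 per h
Dose 1 (130 mg at t=0 h): 130·exp(−0.04332·50) = 14.901 mg/L
Dose 2 (465 mg at t=7 h): 465·exp(−0.04332·43) = 72.183 mg/L
Dose 3 (330 mg at t=14 h): 330·exp(−0.04332·36) = 69.374 mg/L
Dose 4 (255 mg at t=21 h): 255·exp(−0.04332·29) = 72.598 mg/L
Dose 5 (285 mg at t=28 h): 285·exp(−0.04332·22) = 109.883 mg/L
Dose 6 (260 mg at t=35 h): 260·exp(−0.04332·15) = 135.756 mg/L
Dose 7 (400 mg at t=42 h): 400·exp(−0.04332·8) = 282.843 mg/L
Dose 8 (425 mg at t=49 h): 425·exp(−0.04332·1) = 406.981 mg/L
C(50) = 14.901 + 72.183 + 69.374 + 72.598 + 109.883 + 135.756 + 282.843 + 406.981 = 1164.518 mg/L

1164.518 mg/L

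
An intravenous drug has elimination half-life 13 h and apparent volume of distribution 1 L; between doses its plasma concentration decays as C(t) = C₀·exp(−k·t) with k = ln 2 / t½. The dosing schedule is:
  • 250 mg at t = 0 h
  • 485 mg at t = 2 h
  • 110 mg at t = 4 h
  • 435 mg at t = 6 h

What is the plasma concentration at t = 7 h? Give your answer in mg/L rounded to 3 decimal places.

1049.782 mg/L

k = ln 2 / 13 = 0.05332 per h
Dose 1 (250 mg at t=0 h): 250·exp(−0.05332·7) = 172.126 mg/L
Dose 2 (485 mg at t=2 h): 485·exp(−0.05332·5) = 371.502 mg/L
Dose 3 (110 mg at t=4 h): 110·exp(−0.05332·3) = 93.740 mg/L
Dose 4 (435 mg at t=6 h): 435·exp(−0.05332·1) = 412.414 mg/L
C(7) = 172.126 + 371.502 + 93.740 + 412.414 = 1049.782 mg/L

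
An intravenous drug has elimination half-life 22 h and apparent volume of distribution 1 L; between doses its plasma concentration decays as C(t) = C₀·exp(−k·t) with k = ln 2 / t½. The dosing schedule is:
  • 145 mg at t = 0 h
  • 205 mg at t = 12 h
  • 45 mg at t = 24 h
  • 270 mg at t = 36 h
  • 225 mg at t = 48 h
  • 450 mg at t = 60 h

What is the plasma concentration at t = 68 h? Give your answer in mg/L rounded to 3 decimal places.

631.457 mg/L

k = ln 2 / 22 = 0.03151 per h
Dose 1 (145 mg at t=0 h): 145·exp(−0.03151·68) = 17.018 mg/L
Dose 2 (205 mg at t=12 h): 205·exp(−0.03151·56) = 35.115 mg/L
Dose 3 (45 mg at t=24 h): 45·exp(−0.03151·44) = 11.250 mg/L
Dose 4 (270 mg at t=36 h): 270·exp(−0.03151·32) = 98.515 mg/L
Dose 5 (225 mg at t=48 h): 225·exp(−0.03151·20) = 119.817 mg/L
Dose 6 (450 mg at t=60 h): 450·exp(−0.03151·8) = 349.741 mg/L
C(68) = 17.018 + 35.115 + 11.250 + 98.515 + 119.817 + 349.741 = 631.457 mg/L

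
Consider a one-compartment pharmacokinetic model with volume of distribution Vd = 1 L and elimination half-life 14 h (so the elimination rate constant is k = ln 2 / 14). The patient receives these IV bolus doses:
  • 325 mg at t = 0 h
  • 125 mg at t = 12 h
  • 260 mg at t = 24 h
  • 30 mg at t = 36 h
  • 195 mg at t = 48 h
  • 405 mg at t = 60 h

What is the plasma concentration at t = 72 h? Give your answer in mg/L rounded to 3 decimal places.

k = ln 2 / 14 = 0.04951 per h
Dose 1 (325 mg at t=0 h): 325·exp(−0.04951·72) = 9.199 mg/L
Dose 2 (125 mg at t=12 h): 125·exp(−0.04951·60) = 6.409 mg/L
Dose 3 (260 mg at t=24 h): 260·exp(−0.04951·48) = 24.147 mg/L
Dose 4 (30 mg at t=36 h): 30·exp(−0.04951·36) = 5.047 mg/L
Dose 5 (195 mg at t=48 h): 195·exp(−0.04951·24) = 59.427 mg/L
Dose 6 (405 mg at t=60 h): 405·exp(−0.04951·12) = 223.578 mg/L
C(72) = 9.199 + 6.409 + 24.147 + 5.047 + 59.427 + 223.578 = 327.807 mg/L

327.807 mg/L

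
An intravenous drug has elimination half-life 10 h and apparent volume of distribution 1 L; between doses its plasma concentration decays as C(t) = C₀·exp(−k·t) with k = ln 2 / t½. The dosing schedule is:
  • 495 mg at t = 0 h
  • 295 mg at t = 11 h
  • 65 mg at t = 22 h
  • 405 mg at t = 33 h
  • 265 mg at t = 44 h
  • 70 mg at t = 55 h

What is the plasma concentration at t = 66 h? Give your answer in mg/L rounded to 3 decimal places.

146.151 mg/L

k = ln 2 / 10 = 0.06931 per h
Dose 1 (495 mg at t=0 h): 495·exp(−0.06931·66) = 5.103 mg/L
Dose 2 (295 mg at t=11 h): 295·exp(−0.06931·55) = 6.519 mg/L
Dose 3 (65 mg at t=22 h): 65·exp(−0.06931·44) = 3.079 mg/L
Dose 4 (405 mg at t=33 h): 405·exp(−0.06931·33) = 41.120 mg/L
Dose 5 (265 mg at t=44 h): 265·exp(−0.06931·22) = 57.674 mg/L
Dose 6 (70 mg at t=55 h): 70·exp(−0.06931·11) = 32.656 mg/L
C(66) = 5.103 + 6.519 + 3.079 + 41.120 + 57.674 + 32.656 = 146.151 mg/L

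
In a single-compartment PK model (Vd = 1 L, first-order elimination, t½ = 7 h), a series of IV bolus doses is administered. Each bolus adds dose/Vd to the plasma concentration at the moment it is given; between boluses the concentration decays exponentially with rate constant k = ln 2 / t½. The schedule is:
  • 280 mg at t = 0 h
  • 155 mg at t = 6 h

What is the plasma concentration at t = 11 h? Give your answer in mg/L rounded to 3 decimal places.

k = ln 2 / 7 = 0.09902 per h
Dose 1 (280 mg at t=0 h): 280·exp(−0.09902·11) = 94.213 mg/L
Dose 2 (155 mg at t=6 h): 155·exp(−0.09902·5) = 94.474 mg/L
C(11) = 94.213 + 94.474 = 188.687 mg/L

188.687 mg/L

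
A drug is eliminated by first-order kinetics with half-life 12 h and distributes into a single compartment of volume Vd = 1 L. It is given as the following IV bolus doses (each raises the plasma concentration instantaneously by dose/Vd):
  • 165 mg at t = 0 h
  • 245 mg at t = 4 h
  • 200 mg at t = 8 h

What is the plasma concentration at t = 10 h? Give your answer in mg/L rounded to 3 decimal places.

444.024 mg/L

k = ln 2 / 12 = 0.05776 per h
Dose 1 (165 mg at t=0 h): 165·exp(−0.05776·10) = 92.603 mg/L
Dose 2 (245 mg at t=4 h): 245·exp(−0.05776·6) = 173.241 mg/L
Dose 3 (200 mg at t=8 h): 200·exp(−0.05776·2) = 178.180 mg/L
C(10) = 92.603 + 173.241 + 178.180 = 444.024 mg/L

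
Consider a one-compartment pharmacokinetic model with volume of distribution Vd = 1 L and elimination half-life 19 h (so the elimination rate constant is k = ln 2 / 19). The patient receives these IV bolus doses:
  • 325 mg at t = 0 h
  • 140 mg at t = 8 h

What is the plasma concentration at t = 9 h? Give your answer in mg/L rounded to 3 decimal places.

369.025 mg/L

k = ln 2 / 19 = 0.03648 per h
Dose 1 (325 mg at t=0 h): 325·exp(−0.03648·9) = 234.040 mg/L
Dose 2 (140 mg at t=8 h): 140·exp(−0.03648·1) = 134.985 mg/L
C(9) = 234.040 + 134.985 = 369.025 mg/L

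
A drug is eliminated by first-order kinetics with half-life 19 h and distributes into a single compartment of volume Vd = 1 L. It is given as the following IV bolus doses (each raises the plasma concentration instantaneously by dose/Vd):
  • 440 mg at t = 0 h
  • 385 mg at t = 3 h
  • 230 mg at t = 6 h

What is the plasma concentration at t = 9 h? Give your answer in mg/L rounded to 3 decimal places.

832.324 mg/L

k = ln 2 / 19 = 0.03648 per h
Dose 1 (440 mg at t=0 h): 440·exp(−0.03648·9) = 316.854 mg/L
Dose 2 (385 mg at t=3 h): 385·exp(−0.03648·6) = 309.313 mg/L
Dose 3 (230 mg at t=6 h): 230·exp(−0.03648·3) = 206.156 mg/L
C(9) = 316.854 + 309.313 + 206.156 = 832.324 mg/L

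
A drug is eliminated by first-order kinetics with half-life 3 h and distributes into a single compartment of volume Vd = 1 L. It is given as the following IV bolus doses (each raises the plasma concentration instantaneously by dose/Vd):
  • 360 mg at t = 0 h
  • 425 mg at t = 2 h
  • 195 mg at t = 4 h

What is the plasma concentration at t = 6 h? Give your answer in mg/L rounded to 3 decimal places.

k = ln 2 / 3 = 0.23105 per h
Dose 1 (360 mg at t=0 h): 360·exp(−0.23105·6) = 90.000 mg/L
Dose 2 (425 mg at t=2 h): 425·exp(−0.23105·4) = 168.661 mg/L
Dose 3 (195 mg at t=4 h): 195·exp(−0.23105·2) = 122.842 mg/L
C(6) = 90.000 + 168.661 + 122.842 = 381.504 mg/L

381.504 mg/L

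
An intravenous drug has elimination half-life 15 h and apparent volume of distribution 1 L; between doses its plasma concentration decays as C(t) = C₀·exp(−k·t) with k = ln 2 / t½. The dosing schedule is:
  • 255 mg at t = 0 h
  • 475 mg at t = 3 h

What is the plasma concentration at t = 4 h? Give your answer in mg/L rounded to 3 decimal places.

k = ln 2 / 15 = 0.04621 per h
Dose 1 (255 mg at t=0 h): 255·exp(−0.04621·4) = 211.966 mg/L
Dose 2 (475 mg at t=3 h): 475·exp(−0.04621·1) = 453.550 mg/L
C(4) = 211.966 + 453.550 = 665.515 mg/L

665.515 mg/L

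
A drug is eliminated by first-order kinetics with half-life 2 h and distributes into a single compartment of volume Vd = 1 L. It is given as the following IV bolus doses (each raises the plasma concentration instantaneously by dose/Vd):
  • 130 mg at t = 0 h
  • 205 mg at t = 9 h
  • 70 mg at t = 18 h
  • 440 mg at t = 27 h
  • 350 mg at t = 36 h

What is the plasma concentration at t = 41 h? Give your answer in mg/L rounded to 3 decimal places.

65.337 mg/L

k = ln 2 / 2 = 0.34657 per h
Dose 1 (130 mg at t=0 h): 130·exp(−0.34657·41) = 0.000 mg/L
Dose 2 (205 mg at t=9 h): 205·exp(−0.34657·32) = 0.003 mg/L
Dose 3 (70 mg at t=18 h): 70·exp(−0.34657·23) = 0.024 mg/L
Dose 4 (440 mg at t=27 h): 440·exp(−0.34657·14) = 3.438 mg/L
Dose 5 (350 mg at t=36 h): 350·exp(−0.34657·5) = 61.872 mg/L
C(41) = 0.000 + 0.003 + 0.024 + 3.438 + 61.872 = 65.337 mg/L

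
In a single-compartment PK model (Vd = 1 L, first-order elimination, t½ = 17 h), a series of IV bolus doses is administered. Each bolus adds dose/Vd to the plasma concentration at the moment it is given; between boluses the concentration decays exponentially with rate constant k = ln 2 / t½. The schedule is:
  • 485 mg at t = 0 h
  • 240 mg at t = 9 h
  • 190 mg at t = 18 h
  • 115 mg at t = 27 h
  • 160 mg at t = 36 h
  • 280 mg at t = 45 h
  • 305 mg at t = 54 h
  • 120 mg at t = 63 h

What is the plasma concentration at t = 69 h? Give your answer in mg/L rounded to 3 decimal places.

500.703 mg/L

k = ln 2 / 17 = 0.04077 per h
Dose 1 (485 mg at t=0 h): 485·exp(−0.04077·69) = 29.101 mg/L
Dose 2 (240 mg at t=9 h): 240·exp(−0.04077·60) = 20.785 mg/L
Dose 3 (190 mg at t=18 h): 190·exp(−0.04077·51) = 23.750 mg/L
Dose 4 (115 mg at t=27 h): 115·exp(−0.04077·42) = 20.748 mg/L
Dose 5 (160 mg at t=36 h): 160·exp(−0.04077·33) = 41.665 mg/L
Dose 6 (280 mg at t=45 h): 280·exp(−0.04077·24) = 105.238 mg/L
Dose 7 (305 mg at t=54 h): 305·exp(−0.04077·15) = 165.457 mg/L
Dose 8 (120 mg at t=63 h): 120·exp(−0.04077·6) = 93.958 mg/L
C(69) = 29.101 + 20.785 + 23.750 + 20.748 + 41.665 + 105.238 + 165.457 + 93.958 = 500.703 mg/L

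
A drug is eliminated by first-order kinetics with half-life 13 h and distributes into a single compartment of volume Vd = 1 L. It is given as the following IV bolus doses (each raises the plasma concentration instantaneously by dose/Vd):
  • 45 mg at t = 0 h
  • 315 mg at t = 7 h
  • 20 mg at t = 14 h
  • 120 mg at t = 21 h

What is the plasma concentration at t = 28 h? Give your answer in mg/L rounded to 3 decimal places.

205.022 mg/L

k = ln 2 / 13 = 0.05332 per h
Dose 1 (45 mg at t=0 h): 45·exp(−0.05332·28) = 10.112 mg/L
Dose 2 (315 mg at t=7 h): 315·exp(−0.05332·21) = 102.809 mg/L
Dose 3 (20 mg at t=14 h): 20·exp(−0.05332·14) = 9.481 mg/L
Dose 4 (120 mg at t=21 h): 120·exp(−0.05332·7) = 82.621 mg/L
C(28) = 10.112 + 102.809 + 9.481 + 82.621 = 205.022 mg/L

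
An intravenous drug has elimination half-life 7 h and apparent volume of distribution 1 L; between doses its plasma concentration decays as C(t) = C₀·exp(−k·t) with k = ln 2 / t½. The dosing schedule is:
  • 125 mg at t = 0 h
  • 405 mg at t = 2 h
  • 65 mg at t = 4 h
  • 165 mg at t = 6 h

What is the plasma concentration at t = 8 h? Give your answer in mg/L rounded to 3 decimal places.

k = ln 2 / 7 = 0.09902 per h
Dose 1 (125 mg at t=0 h): 125·exp(−0.09902·8) = 56.608 mg/L
Dose 2 (405 mg at t=2 h): 405·exp(−0.09902·6) = 223.578 mg/L
Dose 3 (65 mg at t=4 h): 65·exp(−0.09902·4) = 43.742 mg/L
Dose 4 (165 mg at t=6 h): 165·exp(−0.09902·2) = 135.355 mg/L
C(8) = 56.608 + 223.578 + 43.742 + 135.355 = 459.283 mg/L

459.283 mg/L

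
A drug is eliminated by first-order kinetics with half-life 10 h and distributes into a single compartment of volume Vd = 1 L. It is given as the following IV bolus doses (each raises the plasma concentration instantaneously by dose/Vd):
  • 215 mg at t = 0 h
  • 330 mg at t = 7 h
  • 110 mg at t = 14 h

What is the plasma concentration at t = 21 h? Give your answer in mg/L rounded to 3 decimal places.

k = ln 2 / 10 = 0.06931 per h
Dose 1 (215 mg at t=0 h): 215·exp(−0.06931·21) = 50.151 mg/L
Dose 2 (330 mg at t=7 h): 330·exp(−0.06931·14) = 125.047 mg/L
Dose 3 (110 mg at t=14 h): 110·exp(−0.06931·7) = 67.713 mg/L
C(21) = 50.151 + 125.047 + 67.713 = 242.910 mg/L

242.910 mg/L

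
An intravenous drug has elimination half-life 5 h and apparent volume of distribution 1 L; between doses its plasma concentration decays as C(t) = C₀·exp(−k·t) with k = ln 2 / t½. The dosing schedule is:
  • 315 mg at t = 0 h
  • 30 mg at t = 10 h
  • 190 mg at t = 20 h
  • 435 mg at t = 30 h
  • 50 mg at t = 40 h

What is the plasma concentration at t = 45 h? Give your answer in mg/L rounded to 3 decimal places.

k = ln 2 / 5 = 0.13863 per h
Dose 1 (315 mg at t=0 h): 315·exp(−0.13863·45) = 0.615 mg/L
Dose 2 (30 mg at t=10 h): 30·exp(−0.13863·35) = 0.234 mg/L
Dose 3 (190 mg at t=20 h): 190·exp(−0.13863·25) = 5.938 mg/L
Dose 4 (435 mg at t=30 h): 435·exp(−0.13863·15) = 54.375 mg/L
Dose 5 (50 mg at t=40 h): 50·exp(−0.13863·5) = 25.000 mg/L
C(45) = 0.615 + 0.234 + 5.938 + 54.375 + 25.000 = 86.162 mg/L

86.162 mg/L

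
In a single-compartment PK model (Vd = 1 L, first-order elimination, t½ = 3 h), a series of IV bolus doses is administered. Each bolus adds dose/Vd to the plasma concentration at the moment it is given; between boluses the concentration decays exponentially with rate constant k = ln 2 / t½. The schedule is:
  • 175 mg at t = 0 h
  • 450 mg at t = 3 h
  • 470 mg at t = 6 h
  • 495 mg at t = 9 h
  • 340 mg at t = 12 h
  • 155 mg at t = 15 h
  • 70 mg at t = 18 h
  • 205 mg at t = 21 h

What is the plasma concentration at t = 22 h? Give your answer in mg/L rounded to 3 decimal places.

k = ln 2 / 3 = 0.23105 per h
Dose 1 (175 mg at t=0 h): 175·exp(−0.23105·22) = 1.085 mg/L
Dose 2 (450 mg at t=3 h): 450·exp(−0.23105·19) = 5.581 mg/L
Dose 3 (470 mg at t=6 h): 470·exp(−0.23105·16) = 11.657 mg/L
Dose 4 (495 mg at t=9 h): 495·exp(−0.23105·13) = 24.555 mg/L
Dose 5 (340 mg at t=12 h): 340·exp(−0.23105·10) = 33.732 mg/L
Dose 6 (155 mg at t=15 h): 155·exp(−0.23105·7) = 30.756 mg/L
Dose 7 (70 mg at t=18 h): 70·exp(−0.23105·4) = 27.780 mg/L
Dose 8 (205 mg at t=21 h): 205·exp(−0.23105·1) = 162.709 mg/L
C(22) = 1.085 + 5.581 + 11.657 + 24.555 + 33.732 + 30.756 + 27.780 + 162.709 = 297.855 mg/L

297.855 mg/L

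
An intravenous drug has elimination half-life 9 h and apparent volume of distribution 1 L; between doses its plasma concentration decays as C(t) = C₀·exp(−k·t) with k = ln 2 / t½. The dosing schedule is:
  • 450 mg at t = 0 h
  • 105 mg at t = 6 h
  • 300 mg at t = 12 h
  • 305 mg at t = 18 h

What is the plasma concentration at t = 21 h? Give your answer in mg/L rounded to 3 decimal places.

514.443 mg/L

k = ln 2 / 9 = 0.07702 per h
Dose 1 (450 mg at t=0 h): 450·exp(−0.07702·21) = 89.291 mg/L
Dose 2 (105 mg at t=6 h): 105·exp(−0.07702·15) = 33.073 mg/L
Dose 3 (300 mg at t=12 h): 300·exp(−0.07702·9) = 150.000 mg/L
Dose 4 (305 mg at t=18 h): 305·exp(−0.07702·3) = 242.079 mg/L
C(21) = 89.291 + 33.073 + 150.000 + 242.079 = 514.443 mg/L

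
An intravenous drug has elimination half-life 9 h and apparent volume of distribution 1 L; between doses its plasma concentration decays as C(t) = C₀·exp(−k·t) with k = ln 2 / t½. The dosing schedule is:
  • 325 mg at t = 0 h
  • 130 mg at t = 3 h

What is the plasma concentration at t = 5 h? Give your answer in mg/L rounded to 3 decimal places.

332.570 mg/L

k = ln 2 / 9 = 0.07702 per h
Dose 1 (325 mg at t=0 h): 325·exp(−0.07702·5) = 221.128 mg/L
Dose 2 (130 mg at t=3 h): 130·exp(−0.07702·2) = 111.442 mg/L
C(5) = 221.128 + 111.442 = 332.570 mg/L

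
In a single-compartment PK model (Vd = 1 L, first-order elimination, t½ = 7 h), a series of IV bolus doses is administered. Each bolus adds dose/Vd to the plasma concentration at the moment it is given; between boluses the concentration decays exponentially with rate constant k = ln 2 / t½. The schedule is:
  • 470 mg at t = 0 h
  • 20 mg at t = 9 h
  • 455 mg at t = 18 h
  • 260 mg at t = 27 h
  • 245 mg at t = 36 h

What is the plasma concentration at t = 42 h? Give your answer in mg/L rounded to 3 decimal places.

k = ln 2 / 7 = 0.09902 per h
Dose 1 (470 mg at t=0 h): 470·exp(−0.09902·42) = 7.344 mg/L
Dose 2 (20 mg at t=9 h): 20·exp(−0.09902·33) = 0.762 mg/L
Dose 3 (455 mg at t=18 h): 455·exp(−0.09902·24) = 42.258 mg/L
Dose 4 (260 mg at t=27 h): 260·exp(−0.09902·15) = 58.872 mg/L
Dose 5 (245 mg at t=36 h): 245·exp(−0.09902·6) = 135.251 mg/L
C(42) = 7.344 + 0.762 + 42.258 + 58.872 + 135.251 = 244.487 mg/L

244.487 mg/L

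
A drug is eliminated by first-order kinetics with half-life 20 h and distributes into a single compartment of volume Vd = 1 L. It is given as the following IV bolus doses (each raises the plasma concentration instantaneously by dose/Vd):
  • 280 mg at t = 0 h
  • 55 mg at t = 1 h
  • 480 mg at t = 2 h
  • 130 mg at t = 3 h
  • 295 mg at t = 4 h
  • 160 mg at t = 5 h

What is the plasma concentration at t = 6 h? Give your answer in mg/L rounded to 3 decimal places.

k = ln 2 / 20 = 0.03466 per h
Dose 1 (280 mg at t=0 h): 280·exp(−0.03466·6) = 227.431 mg/L
Dose 2 (55 mg at t=1 h): 55·exp(−0.03466·5) = 46.249 mg/L
Dose 3 (480 mg at t=2 h): 480·exp(−0.03466·4) = 417.864 mg/L
Dose 4 (130 mg at t=3 h): 130·exp(−0.03466·3) = 117.163 mg/L
Dose 5 (295 mg at t=4 h): 295·exp(−0.03466·2) = 275.245 mg/L
Dose 6 (160 mg at t=5 h): 160·exp(−0.03466·1) = 154.550 mg/L
C(6) = 227.431 + 46.249 + 417.864 + 117.163 + 275.245 + 154.550 = 1238.501 mg/L

1238.501 mg/L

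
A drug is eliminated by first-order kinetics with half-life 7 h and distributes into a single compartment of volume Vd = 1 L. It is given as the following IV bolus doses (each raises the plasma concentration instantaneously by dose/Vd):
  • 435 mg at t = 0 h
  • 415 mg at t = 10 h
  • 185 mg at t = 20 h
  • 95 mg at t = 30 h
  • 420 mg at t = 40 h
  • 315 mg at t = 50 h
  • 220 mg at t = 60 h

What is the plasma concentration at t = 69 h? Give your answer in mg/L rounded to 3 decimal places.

k = ln 2 / 7 = 0.09902 per h
Dose 1 (435 mg at t=0 h): 435·exp(−0.09902·69) = 0.469 mg/L
Dose 2 (415 mg at t=10 h): 415·exp(−0.09902·59) = 1.204 mg/L
Dose 3 (185 mg at t=20 h): 185·exp(−0.09902·49) = 1.445 mg/L
Dose 4 (95 mg at t=30 h): 95·exp(−0.09902·39) = 1.998 mg/L
Dose 5 (420 mg at t=40 h): 420·exp(−0.09902·29) = 23.775 mg/L
Dose 6 (315 mg at t=50 h): 315·exp(−0.09902·19) = 47.999 mg/L
Dose 7 (220 mg at t=60 h): 220·exp(−0.09902·9) = 90.237 mg/L
C(69) = 0.469 + 1.204 + 1.445 + 1.998 + 23.775 + 47.999 + 90.237 = 167.127 mg/L

167.127 mg/L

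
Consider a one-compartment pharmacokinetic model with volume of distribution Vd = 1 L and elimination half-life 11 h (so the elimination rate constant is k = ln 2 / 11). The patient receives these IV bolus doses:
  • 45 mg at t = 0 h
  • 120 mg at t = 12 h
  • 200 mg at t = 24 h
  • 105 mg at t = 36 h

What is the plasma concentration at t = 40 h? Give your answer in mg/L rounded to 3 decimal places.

178.754 mg/L

k = ln 2 / 11 = 0.06301 per h
Dose 1 (45 mg at t=0 h): 45·exp(−0.06301·40) = 3.619 mg/L
Dose 2 (120 mg at t=12 h): 120·exp(−0.06301·28) = 20.555 mg/L
Dose 3 (200 mg at t=24 h): 200·exp(−0.06301·16) = 72.974 mg/L
Dose 4 (105 mg at t=36 h): 105·exp(−0.06301·4) = 81.606 mg/L
C(40) = 3.619 + 20.555 + 72.974 + 81.606 = 178.754 mg/L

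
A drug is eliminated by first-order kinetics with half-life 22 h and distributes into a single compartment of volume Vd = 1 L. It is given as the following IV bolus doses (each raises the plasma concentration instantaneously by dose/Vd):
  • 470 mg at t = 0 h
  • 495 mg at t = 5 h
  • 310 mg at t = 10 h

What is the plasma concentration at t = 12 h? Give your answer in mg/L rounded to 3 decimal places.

1010.131 mg/L

k = ln 2 / 22 = 0.03151 per h
Dose 1 (470 mg at t=0 h): 470·exp(−0.03151·12) = 322.032 mg/L
Dose 2 (495 mg at t=5 h): 495·exp(−0.03151·7) = 397.030 mg/L
Dose 3 (310 mg at t=10 h): 310·exp(−0.03151·2) = 291.069 mg/L
C(12) = 322.032 + 397.030 + 291.069 = 1010.131 mg/L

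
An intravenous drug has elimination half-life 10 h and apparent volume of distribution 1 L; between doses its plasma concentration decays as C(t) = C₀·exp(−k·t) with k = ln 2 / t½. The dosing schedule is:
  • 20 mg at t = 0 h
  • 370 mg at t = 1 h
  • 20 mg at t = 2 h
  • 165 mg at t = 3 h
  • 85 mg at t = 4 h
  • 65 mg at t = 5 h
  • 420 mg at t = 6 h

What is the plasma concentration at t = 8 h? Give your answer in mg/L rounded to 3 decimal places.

k = ln 2 / 10 = 0.06931 per h
Dose 1 (20 mg at t=0 h): 20·exp(−0.06931·8) = 11.487 mg/L
Dose 2 (370 mg at t=1 h): 370·exp(−0.06931·7) = 227.762 mg/L
Dose 3 (20 mg at t=2 h): 20·exp(−0.06931·6) = 13.195 mg/L
Dose 4 (165 mg at t=3 h): 165·exp(−0.06931·5) = 116.673 mg/L
Dose 5 (85 mg at t=4 h): 85·exp(−0.06931·4) = 64.418 mg/L
Dose 6 (65 mg at t=5 h): 65·exp(−0.06931·3) = 52.796 mg/L
Dose 7 (420 mg at t=6 h): 420·exp(−0.06931·2) = 365.631 mg/L
C(8) = 11.487 + 227.762 + 13.195 + 116.673 + 64.418 + 52.796 + 365.631 = 851.962 mg/L

851.962 mg/L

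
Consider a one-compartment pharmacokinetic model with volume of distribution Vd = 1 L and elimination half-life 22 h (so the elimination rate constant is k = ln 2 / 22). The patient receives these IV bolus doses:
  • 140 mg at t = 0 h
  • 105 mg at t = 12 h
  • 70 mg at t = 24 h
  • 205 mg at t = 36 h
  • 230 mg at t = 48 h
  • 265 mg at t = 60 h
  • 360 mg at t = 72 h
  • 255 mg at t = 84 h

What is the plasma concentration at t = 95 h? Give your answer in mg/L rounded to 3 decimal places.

k = ln 2 / 22 = 0.03151 per h
Dose 1 (140 mg at t=0 h): 140·exp(−0.03151·95) = 7.018 mg/L
Dose 2 (105 mg at t=12 h): 105·exp(−0.03151·83) = 7.682 mg/L
Dose 3 (70 mg at t=24 h): 70·exp(−0.03151·71) = 7.475 mg/L
Dose 4 (205 mg at t=36 h): 205·exp(−0.03151·59) = 31.948 mg/L
Dose 5 (230 mg at t=48 h): 230·exp(−0.03151·47) = 52.314 mg/L
Dose 6 (265 mg at t=60 h): 265·exp(−0.03151·35) = 87.970 mg/L
Dose 7 (360 mg at t=72 h): 360·exp(−0.03151·23) = 174.417 mg/L
Dose 8 (255 mg at t=84 h): 255·exp(−0.03151·11) = 180.312 mg/L
C(95) = 7.018 + 7.682 + 7.475 + 31.948 + 52.314 + 87.970 + 174.417 + 180.312 = 549.137 mg/L

549.137 mg/L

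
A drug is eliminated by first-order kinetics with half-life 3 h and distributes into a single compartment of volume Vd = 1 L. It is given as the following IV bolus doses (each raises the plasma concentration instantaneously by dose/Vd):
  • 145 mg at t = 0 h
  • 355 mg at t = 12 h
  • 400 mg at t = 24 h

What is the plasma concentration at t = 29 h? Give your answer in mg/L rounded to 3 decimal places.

k = ln 2 / 3 = 0.23105 per h
Dose 1 (145 mg at t=0 h): 145·exp(−0.23105·29) = 0.178 mg/L
Dose 2 (355 mg at t=12 h): 355·exp(−0.23105·17) = 6.989 mg/L
Dose 3 (400 mg at t=24 h): 400·exp(−0.23105·5) = 125.992 mg/L
C(29) = 0.178 + 6.989 + 125.992 = 133.159 mg/L

133.159 mg/L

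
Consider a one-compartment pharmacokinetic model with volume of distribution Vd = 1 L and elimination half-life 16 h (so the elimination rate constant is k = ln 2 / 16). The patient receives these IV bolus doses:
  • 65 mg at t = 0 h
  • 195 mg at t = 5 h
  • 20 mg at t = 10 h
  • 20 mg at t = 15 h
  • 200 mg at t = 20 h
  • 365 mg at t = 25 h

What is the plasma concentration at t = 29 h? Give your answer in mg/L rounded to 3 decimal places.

549.487 mg/L

k = ln 2 / 16 = 0.04332 per h
Dose 1 (65 mg at t=0 h): 65·exp(−0.04332·29) = 18.505 mg/L
Dose 2 (195 mg at t=5 h): 195·exp(−0.04332·24) = 68.943 mg/L
Dose 3 (20 mg at t=10 h): 20·exp(−0.04332·19) = 8.781 mg/L
Dose 4 (20 mg at t=15 h): 20·exp(−0.04332·14) = 10.905 mg/L
Dose 5 (200 mg at t=20 h): 200·exp(−0.04332·9) = 135.426 mg/L
Dose 6 (365 mg at t=25 h): 365·exp(−0.04332·4) = 306.927 mg/L
C(29) = 18.505 + 68.943 + 8.781 + 10.905 + 135.426 + 306.927 = 549.487 mg/L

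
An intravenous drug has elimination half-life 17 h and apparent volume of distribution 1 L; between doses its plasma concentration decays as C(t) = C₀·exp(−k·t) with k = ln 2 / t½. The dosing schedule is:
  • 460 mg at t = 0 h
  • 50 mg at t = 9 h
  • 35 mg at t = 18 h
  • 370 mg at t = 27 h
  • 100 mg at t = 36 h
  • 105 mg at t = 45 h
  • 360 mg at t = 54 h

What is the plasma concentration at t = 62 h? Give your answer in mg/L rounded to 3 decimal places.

k = ln 2 / 17 = 0.04077 per h
Dose 1 (460 mg at t=0 h): 460·exp(−0.04077·62) = 36.718 mg/L
Dose 2 (50 mg at t=9 h): 50·exp(−0.04077·53) = 5.761 mg/L
Dose 3 (35 mg at t=18 h): 35·exp(−0.04077·44) = 5.820 mg/L
Dose 4 (370 mg at t=27 h): 370·exp(−0.04077·35) = 88.804 mg/L
Dose 5 (100 mg at t=36 h): 100·exp(−0.04077·26) = 34.642 mg/L
Dose 6 (105 mg at t=45 h): 105·exp(−0.04077·17) = 52.500 mg/L
Dose 7 (360 mg at t=54 h): 360·exp(−0.04077·8) = 259.801 mg/L
C(62) = 36.718 + 5.761 + 5.820 + 88.804 + 34.642 + 52.500 + 259.801 = 484.047 mg/L

484.047 mg/L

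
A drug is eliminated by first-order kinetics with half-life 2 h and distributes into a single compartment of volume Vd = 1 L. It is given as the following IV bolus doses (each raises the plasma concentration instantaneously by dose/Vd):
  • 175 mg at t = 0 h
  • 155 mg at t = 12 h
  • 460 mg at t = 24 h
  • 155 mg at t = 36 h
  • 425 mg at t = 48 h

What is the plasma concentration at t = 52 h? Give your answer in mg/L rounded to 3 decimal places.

k = ln 2 / 2 = 0.34657 per h
Dose 1 (175 mg at t=0 h): 175·exp(−0.34657·52) = 0.000 mg/L
Dose 2 (155 mg at t=12 h): 155·exp(−0.34657·40) = 0.000 mg/L
Dose 3 (460 mg at t=24 h): 460·exp(−0.34657·28) = 0.028 mg/L
Dose 4 (155 mg at t=36 h): 155·exp(−0.34657·16) = 0.605 mg/L
Dose 5 (425 mg at t=48 h): 425·exp(−0.34657·4) = 106.250 mg/L
C(52) = 0.000 + 0.000 + 0.028 + 0.605 + 106.250 = 106.884 mg/L

106.884 mg/L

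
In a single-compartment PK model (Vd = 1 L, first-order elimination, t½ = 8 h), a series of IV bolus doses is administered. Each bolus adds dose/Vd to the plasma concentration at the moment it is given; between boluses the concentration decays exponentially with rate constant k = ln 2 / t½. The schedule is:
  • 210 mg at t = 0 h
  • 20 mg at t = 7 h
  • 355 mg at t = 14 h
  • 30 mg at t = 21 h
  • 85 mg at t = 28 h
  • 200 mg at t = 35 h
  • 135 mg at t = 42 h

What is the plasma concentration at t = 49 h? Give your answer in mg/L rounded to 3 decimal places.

k = ln 2 / 8 = 0.08664 per h
Dose 1 (210 mg at t=0 h): 210·exp(−0.08664·49) = 3.009 mg/L
Dose 2 (20 mg at t=7 h): 20·exp(−0.08664·42) = 0.526 mg/L
Dose 3 (355 mg at t=14 h): 355·exp(−0.08664·35) = 17.109 mg/L
Dose 4 (30 mg at t=21 h): 30·exp(−0.08664·28) = 2.652 mg/L
Dose 5 (85 mg at t=28 h): 85·exp(−0.08664·21) = 13.779 mg/L
Dose 6 (200 mg at t=35 h): 200·exp(−0.08664·14) = 59.460 mg/L
Dose 7 (135 mg at t=42 h): 135·exp(−0.08664·7) = 73.609 mg/L
C(49) = 3.009 + 0.526 + 17.109 + 2.652 + 13.779 + 59.460 + 73.609 = 170.144 mg/L

170.144 mg/L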